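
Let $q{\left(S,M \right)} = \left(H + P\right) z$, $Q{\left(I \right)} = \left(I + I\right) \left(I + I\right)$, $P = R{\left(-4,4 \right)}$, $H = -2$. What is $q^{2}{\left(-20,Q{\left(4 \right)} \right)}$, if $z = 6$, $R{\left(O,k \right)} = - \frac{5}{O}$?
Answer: $\frac{81}{4} \approx 20.25$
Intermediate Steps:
$P = \frac{5}{4}$ ($P = - \frac{5}{-4} = \left(-5\right) \left(- \frac{1}{4}\right) = \frac{5}{4} \approx 1.25$)
$Q{\left(I \right)} = 4 I^{2}$ ($Q{\left(I \right)} = 2 I 2 I = 4 I^{2}$)
$q{\left(S,M \right)} = - \frac{9}{2}$ ($q{\left(S,M \right)} = \left(-2 + \frac{5}{4}\right) 6 = \left(- \frac{3}{4}\right) 6 = - \frac{9}{2}$)
$q^{2}{\left(-20,Q{\left(4 \right)} \right)} = \left(- \frac{9}{2}\right)^{2} = \frac{81}{4}$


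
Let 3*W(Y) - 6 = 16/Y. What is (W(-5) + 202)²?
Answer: 9265936/225 ≈ 41182.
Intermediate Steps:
W(Y) = 2 + 16/(3*Y) (W(Y) = 2 + (16/Y)/3 = 2 + 16/(3*Y))
(W(-5) + 202)² = ((2 + (16/3)/(-5)) + 202)² = ((2 + (16/3)*(-⅕)) + 202)² = ((2 - 16/15) + 202)² = (14/15 + 202)² = (3044/15)² = 9265936/225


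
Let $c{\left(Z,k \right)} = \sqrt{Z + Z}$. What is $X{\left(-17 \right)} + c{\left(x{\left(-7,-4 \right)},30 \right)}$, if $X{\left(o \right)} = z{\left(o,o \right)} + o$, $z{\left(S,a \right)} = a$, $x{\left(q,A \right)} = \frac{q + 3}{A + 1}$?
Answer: $-34 + \frac{2 \sqrt{6}}{3} \approx -32.367$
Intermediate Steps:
$x{\left(q,A \right)} = \frac{3 + q}{1 + A}$
$c{\left(Z,k \right)} = \sqrt{2} \sqrt{Z}$ ($c{\left(Z,k \right)} = \sqrt{2 Z} = \sqrt{2} \sqrt{Z}$)
$X{\left(o \right)} = 2 o$ ($X{\left(o \right)} = o + o = 2 o$)
$X{\left(-17 \right)} + c{\left(x{\left(-7,-4 \right)},30 \right)} = 2 \left(-17\right) + \sqrt{2} \sqrt{\frac{3 - 7}{1 - 4}} = -34 + \sqrt{2} \sqrt{\frac{1}{-3} \left(-4\right)} = -34 + \sqrt{2} \sqrt{\left(- \frac{1}{3}\right) \left(-4\right)} = -34 + \sqrt{2} \sqrt{\frac{4}{3}} = -34 + \sqrt{2} \frac{2 \sqrt{3}}{3} = -34 + \frac{2 \sqrt{6}}{3}$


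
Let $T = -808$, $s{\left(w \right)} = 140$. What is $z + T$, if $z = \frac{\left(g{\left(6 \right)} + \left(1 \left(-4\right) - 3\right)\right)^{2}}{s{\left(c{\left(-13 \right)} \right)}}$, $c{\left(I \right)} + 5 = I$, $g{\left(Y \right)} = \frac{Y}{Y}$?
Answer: $- \frac{28271}{35} \approx -807.74$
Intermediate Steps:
$g{\left(Y \right)} = 1$
$c{\left(I \right)} = -5 + I$
$z = \frac{9}{35}$ ($z = \frac{\left(1 + \left(1 \left(-4\right) - 3\right)\right)^{2}}{140} = \left(1 - 7\right)^{2} \cdot \frac{1}{140} = \left(-6\right)^{2} \cdot \frac{1}{140} = 36 \cdot \frac{1}{140} = \frac{9}{35} \approx 0.25714$)
$z + T = \frac{9}{35} - 808 = - \frac{28271}{35}$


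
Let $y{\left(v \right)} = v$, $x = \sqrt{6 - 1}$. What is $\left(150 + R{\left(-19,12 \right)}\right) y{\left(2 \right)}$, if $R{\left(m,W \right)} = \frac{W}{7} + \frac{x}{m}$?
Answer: $\frac{2124}{7} - \frac{2 \sqrt{5}}{19} \approx 303.19$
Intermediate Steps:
$x = \sqrt{5} \approx 2.2361$
$R{\left(m,W \right)} = \frac{W}{7} + \frac{\sqrt{5}}{m}$
$\left(150 + R{\left(-19,12 \right)}\right) y{\left(2 \right)} = \left(150 + \left(\frac{1}{7} \cdot 12 + \frac{\sqrt{5}}{-19}\right)\right) 2 = \left(150 + \left(\frac{12}{7} + \sqrt{5} \left(- \frac{1}{19}\right)\right)\right) 2 = \left(150 + \left(\frac{12}{7} - \frac{\sqrt{5}}{19}\right)\right) 2 = \left(\frac{1062}{7} - \frac{\sqrt{5}}{19}\right) 2 = \frac{2124}{7} - \frac{2 \sqrt{5}}{19}$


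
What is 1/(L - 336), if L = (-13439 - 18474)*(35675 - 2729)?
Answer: -1/1051406034 ≈ -9.5111e-10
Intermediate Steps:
L = -1051405698 (L = -31913*32946 = -1051405698)
1/(L - 336) = 1/(-1051405698 - 336) = 1/(-1051406034) = -1/1051406034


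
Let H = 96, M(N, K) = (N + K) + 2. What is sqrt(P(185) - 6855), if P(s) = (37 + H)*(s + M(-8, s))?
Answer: sqrt(41557) ≈ 203.86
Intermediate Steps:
M(N, K) = 2 + K + N (M(N, K) = (K + N) + 2 = 2 + K + N)
P(s) = -798 + 266*s (P(s) = (37 + 96)*(s + (2 + s - 8)) = 133*(s + (-6 + s)) = 133*(-6 + 2*s) = -798 + 266*s)
sqrt(P(185) - 6855) = sqrt((-798 + 266*185) - 6855) = sqrt((-798 + 49210) - 6855) = sqrt(48412 - 6855) = sqrt(41557)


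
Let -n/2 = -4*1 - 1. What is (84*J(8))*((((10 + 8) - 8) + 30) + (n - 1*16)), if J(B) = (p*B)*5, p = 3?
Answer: 342720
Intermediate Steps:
n = 10 (n = -2*(-4*1 - 1) = -2*(-4 - 1) = -2*(-5) = 10)
J(B) = 15*B (J(B) = (3*B)*5 = 15*B)
(84*J(8))*((((10 + 8) - 8) + 30) + (n - 1*16)) = (84*(15*8))*((((10 + 8) - 8) + 30) + (10 - 1*16)) = (84*120)*(((18 - 8) + 30) + (10 - 16)) = 10080*((10 + 30) - 6) = 10080*(40 - 6) = 10080*34 = 342720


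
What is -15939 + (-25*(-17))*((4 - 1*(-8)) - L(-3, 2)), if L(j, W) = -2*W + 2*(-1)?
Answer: -8289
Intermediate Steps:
L(j, W) = -2 - 2*W (L(j, W) = -2*W - 2 = -2 - 2*W)
-15939 + (-25*(-17))*((4 - 1*(-8)) - L(-3, 2)) = -15939 + (-25*(-17))*((4 - 1*(-8)) - (-2 - 2*2)) = -15939 + 425*((4 + 8) - (-2 - 4)) = -15939 + 425*(12 - 1*(-6)) = -15939 + 425*(12 + 6) = -15939 + 425*18 = -15939 + 7650 = -8289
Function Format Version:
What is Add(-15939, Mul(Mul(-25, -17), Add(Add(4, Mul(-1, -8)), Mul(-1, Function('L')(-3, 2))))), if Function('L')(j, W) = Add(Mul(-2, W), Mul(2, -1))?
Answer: -8289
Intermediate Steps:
Function('L')(j, W) = Add(-2, Mul(-2, W)) (Function('L')(j, W) = Add(Mul(-2, W), -2) = Add(-2, Mul(-2, W)))
Add(-15939, Mul(Mul(-25, -17), Add(Add(4, Mul(-1, -8)), Mul(-1, Function('L')(-3, 2))))) = Add(-15939, Mul(Mul(-25, -17), Add(Add(4, Mul(-1, -8)), Mul(-1, Add(-2, Mul(-2, 2)))))) = Add(-15939, Mul(425, Add(Add(4, 8), Mul(-1, Add(-2, -4))))) = Add(-15939, Mul(425, Add(12, Mul(-1, -6)))) = Add(-15939, Mul(425, Add(12, 6))) = Add(-15939, Mul(425, 18)) = Add(-15939, 7650) = -8289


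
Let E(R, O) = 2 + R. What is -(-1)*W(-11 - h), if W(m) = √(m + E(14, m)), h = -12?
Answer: √17 ≈ 4.1231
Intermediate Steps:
W(m) = √(16 + m) (W(m) = √(m + (2 + 14)) = √(m + 16) = √(16 + m))
-(-1)*W(-11 - h) = -(-1)*√(16 + (-11 - 1*(-12))) = -(-1)*√(16 + (-11 + 12)) = -(-1)*√(16 + 1) = -(-1)*√17 = √17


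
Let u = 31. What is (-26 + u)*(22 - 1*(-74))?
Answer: 480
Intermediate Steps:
(-26 + u)*(22 - 1*(-74)) = (-26 + 31)*(22 - 1*(-74)) = 5*(22 + 74) = 5*96 = 480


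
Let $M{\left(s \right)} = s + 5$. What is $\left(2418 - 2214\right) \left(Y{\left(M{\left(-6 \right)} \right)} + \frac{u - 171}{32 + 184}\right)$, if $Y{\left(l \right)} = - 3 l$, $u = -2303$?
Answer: $- \frac{15521}{9} \approx -1724.6$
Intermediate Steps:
$M{\left(s \right)} = 5 + s$
$\left(2418 - 2214\right) \left(Y{\left(M{\left(-6 \right)} \right)} + \frac{u - 171}{32 + 184}\right) = \left(2418 - 2214\right) \left(- 3 \left(5 - 6\right) + \frac{-2303 - 171}{32 + 184}\right) = 204 \left(\left(-3\right) \left(-1\right) - \frac{2474}{216}\right) = 204 \left(3 - \frac{1237}{108}\right) = 204 \left(- \frac{913}{108}\right) = - \frac{15521}{9}$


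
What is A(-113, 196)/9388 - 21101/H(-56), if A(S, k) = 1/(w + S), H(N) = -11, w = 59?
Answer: 10697194141/5576472 ≈ 1918.3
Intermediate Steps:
A(S, k) = 1/(59 + S)
A(-113, 196)/9388 - 21101/H(-56) = 1/((59 - 113)*9388) - 21101/(-11) = (1/9388)/(-54) - 21101*(-1/11) = -1/54*1/9388 + 21101/11 = -1/506952 + 21101/11 = 10697194141/5576472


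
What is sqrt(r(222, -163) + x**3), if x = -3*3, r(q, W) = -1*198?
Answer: 3*I*sqrt(103) ≈ 30.447*I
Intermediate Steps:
r(q, W) = -198
x = -9
sqrt(r(222, -163) + x**3) = sqrt(-198 + (-9)**3) = sqrt(-198 - 729) = sqrt(-927) = 3*I*sqrt(103)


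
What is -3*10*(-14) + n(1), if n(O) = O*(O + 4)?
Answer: 425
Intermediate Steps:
n(O) = O*(4 + O)
-3*10*(-14) + n(1) = -3*10*(-14) + 1*(4 + 1) = -30*(-14) + 1*5 = 420 + 5 = 425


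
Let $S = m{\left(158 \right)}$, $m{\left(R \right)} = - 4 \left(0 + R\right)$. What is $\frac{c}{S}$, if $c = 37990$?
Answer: $- \frac{18995}{316} \approx -60.111$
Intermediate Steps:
$m{\left(R \right)} = - 4 R$
$S = -632$ ($S = \left(-4\right) 158 = -632$)
$\frac{c}{S} = \frac{37990}{-632} = 37990 \left(- \frac{1}{632}\right) = - \frac{18995}{316}$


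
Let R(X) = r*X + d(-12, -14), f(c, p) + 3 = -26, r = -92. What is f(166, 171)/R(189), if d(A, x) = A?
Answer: 1/600 ≈ 0.0016667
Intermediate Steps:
f(c, p) = -29 (f(c, p) = -3 - 26 = -29)
R(X) = -12 - 92*X (R(X) = -92*X - 12 = -12 - 92*X)
f(166, 171)/R(189) = -29/(-12 - 92*189) = -29/(-12 - 17388) = -29/(-17400) = -29*(-1/17400) = 1/600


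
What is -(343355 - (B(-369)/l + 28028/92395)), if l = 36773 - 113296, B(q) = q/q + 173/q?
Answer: -895797438074454859/2608956413865 ≈ -3.4335e+5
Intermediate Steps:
B(q) = 1 + 173/q
l = -76523
-(343355 - (B(-369)/l + 28028/92395)) = -(343355 - (((173 - 369)/(-369))/(-76523) + 28028/92395)) = -(343355 - (-1/369*(-196)*(-1/76523) + 28028*(1/92395))) = -(343355 - ((196/369)*(-1/76523) + 28028/92395)) = -(343355 - (-196/28236987 + 28028/92395)) = -(343355 - 1*791408162216/2608956413865) = -(343355 - 791408162216/2608956413865) = -1*895797438074454859/2608956413865 = -895797438074454859/2608956413865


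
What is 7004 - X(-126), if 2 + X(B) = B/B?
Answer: 7005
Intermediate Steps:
X(B) = -1 (X(B) = -2 + B/B = -2 + 1 = -1)
7004 - X(-126) = 7004 - 1*(-1) = 7004 + 1 = 7005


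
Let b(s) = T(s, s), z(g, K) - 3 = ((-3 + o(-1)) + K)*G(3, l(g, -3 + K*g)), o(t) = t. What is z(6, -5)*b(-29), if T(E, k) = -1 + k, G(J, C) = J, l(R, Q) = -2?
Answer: 720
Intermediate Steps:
z(g, K) = -9 + 3*K (z(g, K) = 3 + ((-3 - 1) + K)*3 = 3 + (-4 + K)*3 = 3 + (-12 + 3*K) = -9 + 3*K)
b(s) = -1 + s
z(6, -5)*b(-29) = (-9 + 3*(-5))*(-1 - 29) = (-9 - 15)*(-30) = -24*(-30) = 720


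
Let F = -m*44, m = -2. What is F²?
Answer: 7744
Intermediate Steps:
F = 88 (F = -(-2)*44 = -1*(-88) = 88)
F² = 88² = 7744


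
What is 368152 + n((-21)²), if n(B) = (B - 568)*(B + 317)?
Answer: 271886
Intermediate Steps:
n(B) = (-568 + B)*(317 + B)
368152 + n((-21)²) = 368152 + (-180056 + ((-21)²)² - 251*(-21)²) = 368152 + (-180056 + 441² - 251*441) = 368152 + (-180056 + 194481 - 110691) = 368152 - 96266 = 271886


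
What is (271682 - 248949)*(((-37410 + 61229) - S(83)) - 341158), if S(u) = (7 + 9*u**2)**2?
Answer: -87415418658399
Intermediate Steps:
(271682 - 248949)*(((-37410 + 61229) - S(83)) - 341158) = (271682 - 248949)*(((-37410 + 61229) - (7 + 9*83**2)**2) - 341158) = 22733*((23819 - (7 + 9*6889)**2) - 341158) = 22733*((23819 - (7 + 62001)**2) - 341158) = 22733*((23819 - 1*62008**2) - 341158) = 22733*((23819 - 1*3844992064) - 341158) = 22733*((23819 - 3844992064) - 341158) = 22733*(-3844968245 - 341158) = 22733*(-3845309403) = -87415418658399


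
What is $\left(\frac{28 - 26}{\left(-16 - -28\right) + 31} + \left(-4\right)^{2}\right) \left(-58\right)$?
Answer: $- \frac{40020}{43} \approx -930.7$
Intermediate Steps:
$\left(\frac{28 - 26}{\left(-16 - -28\right) + 31} + \left(-4\right)^{2}\right) \left(-58\right) = \left(\frac{2}{\left(-16 + 28\right) + 31} + 16\right) \left(-58\right) = \left(\frac{2}{12 + 31} + 16\right) \left(-58\right) = \left(\frac{2}{43} + 16\right) \left(-58\right) = \frac{690}{43} \left(-58\right) = - \frac{40020}{43}$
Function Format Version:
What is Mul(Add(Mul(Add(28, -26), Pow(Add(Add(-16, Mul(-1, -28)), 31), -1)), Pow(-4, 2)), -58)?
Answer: Rational(-40020, 43) ≈ -930.70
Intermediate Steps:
Mul(Add(Mul(Add(28, -26), Pow(Add(Add(-16, Mul(-1, -28)), 31), -1)), Pow(-4, 2)), -58) = Mul(Add(Mul(2, Pow(Add(Add(-16, 28), 31), -1)), 16), -58) = Mul(Add(Mul(2, Pow(Add(12, 31), -1)), 16), -58) = Mul(Add(Mul(2, Pow(43, -1)), 16), -58) = Mul(Add(Mul(2, Rational(1, 43)), 16), -58) = Mul(Add(Rational(2, 43), 16), -58) = Mul(Rational(690, 43), -58) = Rational(-40020, 43)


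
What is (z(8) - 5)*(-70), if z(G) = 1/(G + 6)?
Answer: 345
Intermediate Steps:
z(G) = 1/(6 + G)
(z(8) - 5)*(-70) = (1/(6 + 8) - 5)*(-70) = (1/14 - 5)*(-70) = -69/14*(-70) = 345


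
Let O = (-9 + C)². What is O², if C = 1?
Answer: 4096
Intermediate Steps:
O = 64 (O = (-9 + 1)² = (-8)² = 64)
O² = 64² = 4096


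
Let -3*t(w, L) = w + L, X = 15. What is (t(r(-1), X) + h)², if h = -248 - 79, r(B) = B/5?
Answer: 24790441/225 ≈ 1.1018e+5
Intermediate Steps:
r(B) = B/5 (r(B) = B*(⅕) = B/5)
t(w, L) = -L/3 - w/3 (t(w, L) = -(w + L)/3 = -(L + w)/3 = -L/3 - w/3)
h = -327
(t(r(-1), X) + h)² = ((-⅓*15 - (-1)/15) - 327)² = ((-5 - ⅓*(-⅕)) - 327)² = ((-5 + 1/15) - 327)² = (-74/15 - 327)² = (-4979/15)² = 24790441/225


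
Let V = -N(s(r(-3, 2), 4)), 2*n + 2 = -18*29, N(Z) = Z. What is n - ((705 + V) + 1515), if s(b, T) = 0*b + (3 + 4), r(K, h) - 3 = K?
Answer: -2475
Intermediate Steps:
r(K, h) = 3 + K
s(b, T) = 7 (s(b, T) = 0 + 7 = 7)
n = -262 (n = -1 + (-18*29)/2 = -1 + (½)*(-522) = -1 - 261 = -262)
V = -7 (V = -1*7 = -7)
n - ((705 + V) + 1515) = -262 - ((705 - 7) + 1515) = -262 - (698 + 1515) = -262 - 1*2213 = -262 - 2213 = -2475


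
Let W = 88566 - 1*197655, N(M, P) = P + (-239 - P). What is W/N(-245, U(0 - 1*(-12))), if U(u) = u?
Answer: 109089/239 ≈ 456.44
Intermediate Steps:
N(M, P) = -239
W = -109089 (W = 88566 - 197655 = -109089)
W/N(-245, U(0 - 1*(-12))) = -109089/(-239) = -109089*(-1/239) = 109089/239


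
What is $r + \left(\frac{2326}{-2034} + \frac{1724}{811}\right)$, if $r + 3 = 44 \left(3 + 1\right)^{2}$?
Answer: $\frac{578985802}{824787} \approx 701.98$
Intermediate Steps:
$r = 701$ ($r = -3 + 44 \left(3 + 1\right)^{2} = -3 + 44 \cdot 4^{2} = -3 + 44 \cdot 16 = -3 + 704 = 701$)
$r + \left(\frac{2326}{-2034} + \frac{1724}{811}\right) = 701 + \left(\frac{2326}{-2034} + \frac{1724}{811}\right) = 701 + \left(2326 \left(- \frac{1}{2034}\right) + 1724 \cdot \frac{1}{811}\right) = 701 + \left(- \frac{1163}{1017} + \frac{1724}{811}\right) = 701 + \frac{810115}{824787} = \frac{578985802}{824787}$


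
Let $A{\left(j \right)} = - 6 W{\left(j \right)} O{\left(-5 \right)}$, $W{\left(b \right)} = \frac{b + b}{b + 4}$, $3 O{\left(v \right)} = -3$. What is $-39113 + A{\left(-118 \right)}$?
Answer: $- \frac{742911}{19} \approx -39101.0$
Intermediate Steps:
$O{\left(v \right)} = -1$ ($O{\left(v \right)} = \frac{1}{3} \left(-3\right) = -1$)
$W{\left(b \right)} = \frac{2 b}{4 + b}$
$A{\left(j \right)} = \frac{12 j}{4 + j}$ ($A{\left(j \right)} = - 6 \frac{2 j}{4 + j} \left(-1\right) = - \frac{12 j}{4 + j} \left(-1\right) = \frac{12 j}{4 + j}$)
$-39113 + A{\left(-118 \right)} = -39113 + 12 \left(-118\right) \frac{1}{4 - 118} = -39113 + 12 \left(-118\right) \frac{1}{-114} = -39113 + 12 \left(-118\right) \left(- \frac{1}{114}\right) = -39113 + \frac{236}{19} = - \frac{742911}{19}$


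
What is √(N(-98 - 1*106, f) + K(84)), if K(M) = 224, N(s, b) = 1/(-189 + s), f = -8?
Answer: √34596183/393 ≈ 14.967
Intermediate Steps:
√(N(-98 - 1*106, f) + K(84)) = √(1/(-189 + (-98 - 1*106)) + 224) = √(1/(-189 + (-98 - 106)) + 224) = √(1/(-189 - 204) + 224) = √(1/(-393) + 224) = √(-1/393 + 224) = √(88031/393) = √34596183/393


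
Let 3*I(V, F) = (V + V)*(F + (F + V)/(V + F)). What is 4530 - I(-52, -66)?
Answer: 6830/3 ≈ 2276.7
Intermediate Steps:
I(V, F) = 2*V*(1 + F)/3 (I(V, F) = ((V + V)*(F + (F + V)/(V + F)))/3 = ((2*V)*(F + (F + V)/(F + V)))/3 = ((2*V)*(F + 1))/3 = ((2*V)*(1 + F))/3 = (2*V*(1 + F))/3 = 2*V*(1 + F)/3)
4530 - I(-52, -66) = 4530 - 2*(-52)*(1 - 66)/3 = 4530 - 2*(-52)*(-65)/3 = 4530 - 1*6760/3 = 4530 - 6760/3 = 6830/3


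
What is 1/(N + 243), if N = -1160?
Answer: -1/917 ≈ -0.0010905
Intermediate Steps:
1/(N + 243) = 1/(-1160 + 243) = 1/(-917) = -1/917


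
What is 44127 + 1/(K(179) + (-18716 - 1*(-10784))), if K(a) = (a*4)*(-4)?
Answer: 476395091/10796 ≈ 44127.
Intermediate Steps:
K(a) = -16*a (K(a) = (4*a)*(-4) = -16*a)
44127 + 1/(K(179) + (-18716 - 1*(-10784))) = 44127 + 1/(-16*179 + (-18716 - 1*(-10784))) = 44127 + 1/(-2864 + (-18716 + 10784)) = 44127 + 1/(-2864 - 7932) = 44127 + 1/(-10796) = 44127 - 1/10796 = 476395091/10796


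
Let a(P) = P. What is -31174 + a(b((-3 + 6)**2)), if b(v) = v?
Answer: -31165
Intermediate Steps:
-31174 + a(b((-3 + 6)**2)) = -31174 + (-3 + 6)**2 = -31174 + 3**2 = -31174 + 9 = -31165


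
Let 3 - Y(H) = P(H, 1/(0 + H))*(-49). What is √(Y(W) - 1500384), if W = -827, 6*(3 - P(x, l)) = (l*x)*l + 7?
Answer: 2*I*√2308708418790/2481 ≈ 1224.9*I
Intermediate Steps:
P(x, l) = 11/6 - x*l²/6 (P(x, l) = 3 - ((l*x)*l + 7)/6 = 3 - (x*l² + 7)/6 = 3 - (7 + x*l²)/6 = 3 + (-7/6 - x*l²/6) = 11/6 - x*l²/6)
Y(H) = 557/6 - 49/(6*H) (Y(H) = 3 - (11/6 - H*(1/(0 + H))²/6)*(-49) = 3 - (11/6 - H*(1/H)²/6)*(-49) = 3 - (11/6 - H/(6*H²))*(-49) = 3 - (11/6 - 1/(6*H))*(-49) = 3 - (-539/6 + 49/(6*H)) = 3 + (539/6 - 49/(6*H)) = 557/6 - 49/(6*H))
√(Y(W) - 1500384) = √((⅙)*(-49 + 557*(-827))/(-827) - 1500384) = √((⅙)*(-1/827)*(-49 - 460639) - 1500384) = √((⅙)*(-1/827)*(-460688) - 1500384) = √(230344/2481 - 1500384) = √(-3722222360/2481) = 2*I*√2308708418790/2481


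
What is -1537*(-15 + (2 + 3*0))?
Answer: 19981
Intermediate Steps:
-1537*(-15 + (2 + 3*0)) = -1537*(-15 + (2 + 0)) = -1537*(-15 + 2) = -1537*(-13) = 19981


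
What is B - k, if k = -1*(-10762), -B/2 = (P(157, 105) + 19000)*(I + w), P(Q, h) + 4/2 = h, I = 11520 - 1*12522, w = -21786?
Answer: 870627566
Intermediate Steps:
I = -1002 (I = 11520 - 12522 = -1002)
P(Q, h) = -2 + h
B = 870638328 (B = -2*((-2 + 105) + 19000)*(-1002 - 21786) = -2*(103 + 19000)*(-22788) = -38206*(-22788) = -2*(-435319164) = 870638328)
k = 10762
B - k = 870638328 - 1*10762 = 870638328 - 10762 = 870627566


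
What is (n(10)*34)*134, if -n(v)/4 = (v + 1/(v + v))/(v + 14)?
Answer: -76313/10 ≈ -7631.3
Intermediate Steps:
n(v) = -4*(v + 1/(2*v))/(14 + v) (n(v) = -4*(v + 1/(v + v))/(v + 14) = -4*(v + 1/(2*v))/(14 + v))
(n(10)*34)*134 = ((2*(-1 - 2*10²)/(10*(14 + 10)))*34)*134 = ((2*(⅒)*(-1 - 2*100)/24)*34)*134 = ((2*(⅒)*(1/24)*(-1 - 200))*34)*134 = ((2*(⅒)*(1/24)*(-201))*34)*134 = -67/40*34*134 = -1139/20*134 = -76313/10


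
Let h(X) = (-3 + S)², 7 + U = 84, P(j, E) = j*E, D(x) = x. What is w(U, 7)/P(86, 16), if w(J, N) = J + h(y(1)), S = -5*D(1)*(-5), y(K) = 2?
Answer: 561/1376 ≈ 0.40770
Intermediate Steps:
P(j, E) = E*j
U = 77 (U = -7 + 84 = 77)
S = 25 (S = -5*1*(-5) = -5*(-5) = 25)
h(X) = 484 (h(X) = (-3 + 25)² = 22² = 484)
w(J, N) = 484 + J (w(J, N) = J + 484 = 484 + J)
w(U, 7)/P(86, 16) = (484 + 77)/((16*86)) = 561/1376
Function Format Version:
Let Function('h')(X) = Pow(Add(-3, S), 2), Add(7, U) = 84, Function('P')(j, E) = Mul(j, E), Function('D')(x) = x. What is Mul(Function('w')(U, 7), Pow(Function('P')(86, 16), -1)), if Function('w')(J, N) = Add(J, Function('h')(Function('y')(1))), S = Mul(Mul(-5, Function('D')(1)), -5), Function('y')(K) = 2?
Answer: Rational(561, 1376) ≈ 0.40770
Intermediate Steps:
Function('P')(j, E) = Mul(E, j)
U = 77 (U = Add(-7, 84) = 77)
S = 25 (S = Mul(Mul(-5, 1), -5) = Mul(-5, -5) = 25)
Function('h')(X) = 484 (Function('h')(X) = Pow(Add(-3, 25), 2) = Pow(22, 2) = 484)
Function('w')(J, N) = Add(484, J) (Function('w')(J, N) = Add(J, 484) = Add(484, J))
Mul(Function('w')(U, 7), Pow(Function('P')(86, 16), -1)) = Mul(Add(484, 77), Pow(Mul(16, 86), -1)) = Mul(561, Pow(1376, -1)) = Mul(561, Rational(1, 1376)) = Rational(561, 1376)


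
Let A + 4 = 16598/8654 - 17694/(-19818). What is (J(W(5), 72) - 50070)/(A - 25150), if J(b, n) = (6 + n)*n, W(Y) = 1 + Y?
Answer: 105890028129/59910472259 ≈ 1.7675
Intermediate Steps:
A = -5665468/4764027 (A = -4 + (16598/8654 - 17694/(-19818)) = -4 + (16598*(1/8654) - 17694*(-1/19818)) = -4 + (8299/4327 + 983/1101) = -4 + 13390640/4764027 = -5665468/4764027 ≈ -1.1892)
J(b, n) = n*(6 + n)
(J(W(5), 72) - 50070)/(A - 25150) = (72*(6 + 72) - 50070)/(-5665468/4764027 - 25150) = (72*78 - 50070)/(-119820944518/4764027) = (5616 - 50070)*(-4764027/119820944518) = -44454*(-4764027/119820944518) = 105890028129/59910472259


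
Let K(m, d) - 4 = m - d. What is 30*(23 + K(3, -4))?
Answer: 1020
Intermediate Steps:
K(m, d) = 4 + m - d (K(m, d) = 4 + (m - d) = 4 + m - d)
30*(23 + K(3, -4)) = 30*(23 + (4 + 3 - 1*(-4))) = 30*(23 + (4 + 3 + 4)) = 30*(23 + 11) = 30*34 = 1020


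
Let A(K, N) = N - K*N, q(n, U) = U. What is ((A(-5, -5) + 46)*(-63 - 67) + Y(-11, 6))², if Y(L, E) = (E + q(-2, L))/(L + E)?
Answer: 4322241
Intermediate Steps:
Y(L, E) = 1 (Y(L, E) = (E + L)/(L + E) = (E + L)/(E + L) = 1)
A(K, N) = N - K*N
((A(-5, -5) + 46)*(-63 - 67) + Y(-11, 6))² = ((-5*(1 - 1*(-5)) + 46)*(-63 - 67) + 1)² = ((-5*(1 + 5) + 46)*(-130) + 1)² = ((-5*6 + 46)*(-130) + 1)² = ((-30 + 46)*(-130) + 1)² = (16*(-130) + 1)² = (-2080 + 1)² = (-2079)² = 4322241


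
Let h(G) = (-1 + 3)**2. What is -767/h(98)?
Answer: -767/4 ≈ -191.75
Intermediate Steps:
h(G) = 4 (h(G) = 2**2 = 4)
-767/h(98) = -767/4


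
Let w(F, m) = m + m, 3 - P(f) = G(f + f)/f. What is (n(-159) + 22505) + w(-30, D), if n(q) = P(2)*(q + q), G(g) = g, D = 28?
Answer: 22243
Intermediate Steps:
P(f) = 1 (P(f) = 3 - (f + f)/f = 3 - 2*f/f = 3 - 1*2 = 3 - 2 = 1)
w(F, m) = 2*m
n(q) = 2*q (n(q) = 1*(q + q) = 1*(2*q) = 2*q)
(n(-159) + 22505) + w(-30, D) = (2*(-159) + 22505) + 2*28 = (-318 + 22505) + 56 = 22187 + 56 = 22243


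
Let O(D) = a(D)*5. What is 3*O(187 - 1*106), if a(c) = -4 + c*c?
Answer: 98355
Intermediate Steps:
a(c) = -4 + c**2
O(D) = -20 + 5*D**2 (O(D) = (-4 + D**2)*5 = -20 + 5*D**2)
3*O(187 - 1*106) = 3*(-20 + 5*(187 - 1*106)**2) = 3*(-20 + 5*(187 - 106)**2) = 3*(-20 + 5*81**2) = 3*(-20 + 5*6561) = 3*(-20 + 32805) = 3*32785 = 98355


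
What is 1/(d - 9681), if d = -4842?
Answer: -1/14523 ≈ -6.8856e-5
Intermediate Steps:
1/(d - 9681) = 1/(-4842 - 9681) = 1/(-14523) = -1/14523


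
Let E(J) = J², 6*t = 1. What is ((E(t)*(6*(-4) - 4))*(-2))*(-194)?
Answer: -2716/9 ≈ -301.78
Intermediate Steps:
t = ⅙ (t = (⅙)*1 = ⅙ ≈ 0.16667)
((E(t)*(6*(-4) - 4))*(-2))*(-194) = (((⅙)²*(6*(-4) - 4))*(-2))*(-194) = (((-24 - 4)/36)*(-2))*(-194) = (((1/36)*(-28))*(-2))*(-194) = -7/9*(-2)*(-194) = (14/9)*(-194) = -2716/9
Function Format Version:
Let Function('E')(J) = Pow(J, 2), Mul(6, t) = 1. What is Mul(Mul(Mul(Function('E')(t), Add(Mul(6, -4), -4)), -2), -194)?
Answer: Rational(-2716, 9) ≈ -301.78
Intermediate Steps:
t = Rational(1, 6) (t = Mul(Rational(1, 6), 1) = Rational(1, 6) ≈ 0.16667)
Mul(Mul(Mul(Function('E')(t), Add(Mul(6, -4), -4)), -2), -194) = Mul(Mul(Mul(Pow(Rational(1, 6), 2), Add(Mul(6, -4), -4)), -2), -194) = Mul(Mul(Mul(Rational(1, 36), Add(-24, -4)), -2), -194) = Mul(Mul(Mul(Rational(1, 36), -28), -2), -194) = Mul(Mul(Rational(-7, 9), -2), -194) = Mul(Rational(14, 9), -194) = Rational(-2716, 9)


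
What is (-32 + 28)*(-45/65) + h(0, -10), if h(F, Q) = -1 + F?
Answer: 23/13 ≈ 1.7692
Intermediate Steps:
(-32 + 28)*(-45/65) + h(0, -10) = (-32 + 28)*(-45/65) + (-1 + 0) = -(-180)/65 - 1 = -4*(-9/13) - 1 = 36/13 - 1 = 23/13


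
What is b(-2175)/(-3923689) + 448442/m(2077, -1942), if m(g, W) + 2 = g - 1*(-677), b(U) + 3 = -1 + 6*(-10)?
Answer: 879773559333/5398996064 ≈ 162.95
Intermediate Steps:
b(U) = -64 (b(U) = -3 + (-1 + 6*(-10)) = -3 + (-1 - 60) = -3 - 61 = -64)
m(g, W) = 675 + g (m(g, W) = -2 + (g - 1*(-677)) = -2 + (g + 677) = -2 + (677 + g) = 675 + g)
b(-2175)/(-3923689) + 448442/m(2077, -1942) = -64/(-3923689) + 448442/(675 + 2077) = -64*(-1/3923689) + 448442/2752 = 64/3923689 + 448442*(1/2752) = 64/3923689 + 224221/1376 = 879773559333/5398996064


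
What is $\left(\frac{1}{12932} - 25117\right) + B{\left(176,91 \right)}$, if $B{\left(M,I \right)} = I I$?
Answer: $- \frac{217723151}{12932} \approx -16836.0$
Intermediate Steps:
$B{\left(M,I \right)} = I^{2}$
$\left(\frac{1}{12932} - 25117\right) + B{\left(176,91 \right)} = \left(\frac{1}{12932} - 25117\right) + 91^{2} = \left(\frac{1}{12932} - 25117\right) + 8281 = - \frac{324813043}{12932} + 8281 = - \frac{217723151}{12932}$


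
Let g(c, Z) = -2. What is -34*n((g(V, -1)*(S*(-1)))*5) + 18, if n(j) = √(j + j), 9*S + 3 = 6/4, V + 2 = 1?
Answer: 18 - 34*I*√30/3 ≈ 18.0 - 62.075*I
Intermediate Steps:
V = -1 (V = -2 + 1 = -1)
S = -⅙ (S = -⅓ + (6/4)/9 = -⅓ + (6*(¼))/9 = -⅓ + (⅑)*(3/2) = -⅓ + ⅙ = -⅙ ≈ -0.16667)
n(j) = √2*√j (n(j) = √(2*j) = √2*√j)
-34*n((g(V, -1)*(S*(-1)))*5) + 18 = -34*√2*√(-(-1)*(-1)/3*5) + 18 = -34*√2*√(-2*⅙*5) + 18 = -34*√2*√(-⅓*5) + 18 = -34*√2*√(-5/3) + 18 = -34*√2*I*√15/3 + 18 = -34*I*√30/3 + 18 = 18 - 34*I*√30/3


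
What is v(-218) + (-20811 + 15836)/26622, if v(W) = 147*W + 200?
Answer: -847809187/26622 ≈ -31846.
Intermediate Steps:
v(W) = 200 + 147*W
v(-218) + (-20811 + 15836)/26622 = (200 + 147*(-218)) + (-20811 + 15836)/26622 = (200 - 32046) - 4975*1/26622 = -31846 - 4975/26622 = -847809187/26622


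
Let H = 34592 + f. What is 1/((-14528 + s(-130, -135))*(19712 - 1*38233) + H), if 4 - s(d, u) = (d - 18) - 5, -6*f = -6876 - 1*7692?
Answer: 1/266202311 ≈ 3.7565e-9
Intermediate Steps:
f = 2428 (f = -(-6876 - 1*7692)/6 = -(-6876 - 7692)/6 = -⅙*(-14568) = 2428)
H = 37020 (H = 34592 + 2428 = 37020)
s(d, u) = 27 - d (s(d, u) = 4 - ((d - 18) - 5) = 4 - ((-18 + d) - 5) = 4 - (-23 + d) = 4 + (23 - d) = 27 - d)
1/((-14528 + s(-130, -135))*(19712 - 1*38233) + H) = 1/((-14528 + (27 - 1*(-130)))*(19712 - 1*38233) + 37020) = 1/((-14528 + (27 + 130))*(19712 - 38233) + 37020) = 1/((-14528 + 157)*(-18521) + 37020) = 1/(-14371*(-18521) + 37020) = 1/(266165291 + 37020) = 1/266202311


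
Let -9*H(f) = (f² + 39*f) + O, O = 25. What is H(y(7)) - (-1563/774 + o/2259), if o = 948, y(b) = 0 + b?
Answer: -7179557/194274 ≈ -36.956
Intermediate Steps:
y(b) = b
H(f) = -25/9 - 13*f/3 - f²/9 (H(f) = -((f² + 39*f) + 25)/9 = -(25 + f² + 39*f)/9 = -25/9 - 13*f/3 - f²/9)
H(y(7)) - (-1563/774 + o/2259) = (-25/9 - 13/3*7 - ⅑*7²) - (-1563/774 + 948/2259) = (-25/9 - 91/3 - ⅑*49) - (-1563*1/774 + 948*(1/2259)) = (-25/9 - 91/3 - 49/9) - (-521/258 + 316/753) = -347/9 - 1*(-103595/64758) = -347/9 + 103595/64758 = -7179557/194274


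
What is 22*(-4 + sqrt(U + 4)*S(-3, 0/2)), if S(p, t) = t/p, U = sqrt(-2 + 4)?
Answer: -88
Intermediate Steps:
U = sqrt(2) ≈ 1.4142
22*(-4 + sqrt(U + 4)*S(-3, 0/2)) = 22*(-4 + sqrt(sqrt(2) + 4)*((0/2)/(-3))) = 22*(-4 + sqrt(4 + sqrt(2))*((0*(1/2))*(-1/3))) = 22*(-4 + sqrt(4 + sqrt(2))*(0*(-1/3))) = 22*(-4 + sqrt(4 + sqrt(2))*0) = 22*(-4 + 0) = 22*(-4) = -88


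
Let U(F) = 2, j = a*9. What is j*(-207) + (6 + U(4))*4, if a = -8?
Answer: 14936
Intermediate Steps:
j = -72 (j = -8*9 = -72)
j*(-207) + (6 + U(4))*4 = -72*(-207) + (6 + 2)*4 = 14904 + 8*4 = 14904 + 32 = 14936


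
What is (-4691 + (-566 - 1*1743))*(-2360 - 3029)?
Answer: 37723000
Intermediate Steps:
(-4691 + (-566 - 1*1743))*(-2360 - 3029) = (-4691 + (-566 - 1743))*(-5389) = (-4691 - 2309)*(-5389) = -7000*(-5389) = 37723000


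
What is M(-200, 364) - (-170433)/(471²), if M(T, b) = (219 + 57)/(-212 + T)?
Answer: 249730/2538847 ≈ 0.098364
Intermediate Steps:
M(T, b) = 276/(-212 + T)
M(-200, 364) - (-170433)/(471²) = 276/(-212 - 200) - (-170433)/(471²) = 276/(-412) - (-170433)/221841 = 276*(-1/412) - (-170433)/221841 = -69/103 - 1*(-18937/24649) = -69/103 + 18937/24649 = 249730/2538847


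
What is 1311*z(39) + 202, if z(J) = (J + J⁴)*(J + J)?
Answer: 236571838042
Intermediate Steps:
z(J) = 2*J*(J + J⁴) (z(J) = (J + J⁴)*(2*J) = 2*J*(J + J⁴))
1311*z(39) + 202 = 1311*(2*39²*(1 + 39³)) + 202 = 1311*(2*1521*(1 + 59319)) + 202 = 1311*(2*1521*59320) + 202 = 1311*180451440 + 202 = 236571837840 + 202 = 236571838042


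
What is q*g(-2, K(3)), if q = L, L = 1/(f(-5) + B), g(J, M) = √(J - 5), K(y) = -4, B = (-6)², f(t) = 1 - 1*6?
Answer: I*√7/31 ≈ 0.085347*I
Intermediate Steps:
f(t) = -5 (f(t) = 1 - 6 = -5)
B = 36
g(J, M) = √(-5 + J)
L = 1/31 (L = 1/(-5 + 36) = 1/31 ≈ 0.032258)
q = 1/31 ≈ 0.032258
q*g(-2, K(3)) = √(-5 - 2)/31 = √(-7)/31 = (I*√7)/31 = I*√7/31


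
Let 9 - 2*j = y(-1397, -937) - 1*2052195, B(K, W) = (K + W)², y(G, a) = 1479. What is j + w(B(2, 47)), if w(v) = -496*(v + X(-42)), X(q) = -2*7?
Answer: -317179/2 ≈ -1.5859e+5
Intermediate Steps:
X(q) = -14
w(v) = 6944 - 496*v (w(v) = -496*(v - 14) = -496*(-14 + v) = 6944 - 496*v)
j = 2050725/2 (j = 9/2 - (1479 - 1*2052195)/2 = 9/2 - (1479 - 2052195)/2 = 9/2 - ½*(-2050716) = 9/2 + 1025358 = 2050725/2 ≈ 1.0254e+6)
j + w(B(2, 47)) = 2050725/2 + (6944 - 496*(2 + 47)²) = 2050725/2 + (6944 - 496*49²) = 2050725/2 + (6944 - 496*2401) = 2050725/2 + (6944 - 1190896) = 2050725/2 - 1183952 = -317179/2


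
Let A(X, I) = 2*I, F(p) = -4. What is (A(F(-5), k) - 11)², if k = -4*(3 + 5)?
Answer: 5625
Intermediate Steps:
k = -32 (k = -4*8 = -32)
(A(F(-5), k) - 11)² = (2*(-32) - 11)² = (-64 - 11)² = (-75)² = 5625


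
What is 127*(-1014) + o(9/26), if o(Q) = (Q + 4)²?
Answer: -87041159/676 ≈ -1.2876e+5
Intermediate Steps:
o(Q) = (4 + Q)²
127*(-1014) + o(9/26) = 127*(-1014) + (4 + 9/26)² = -128778 + (4 + 9*(1/26))² = -128778 + (4 + 9/26)² = -128778 + (113/26)² = -128778 + 12769/676 = -87041159/676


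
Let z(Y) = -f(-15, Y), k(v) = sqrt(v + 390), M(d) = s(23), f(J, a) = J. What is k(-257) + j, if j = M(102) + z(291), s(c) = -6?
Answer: 9 + sqrt(133) ≈ 20.533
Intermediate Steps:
M(d) = -6
k(v) = sqrt(390 + v)
z(Y) = 15 (z(Y) = -1*(-15) = 15)
j = 9 (j = -6 + 15 = 9)
k(-257) + j = sqrt(390 - 257) + 9 = sqrt(133) + 9 = 9 + sqrt(133)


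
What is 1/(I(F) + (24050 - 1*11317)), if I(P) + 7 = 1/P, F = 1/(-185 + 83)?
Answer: 1/12624 ≈ 7.9214e-5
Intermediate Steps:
F = -1/102 (F = 1/(-102) = -1/102 ≈ -0.0098039)
I(P) = -7 + 1/P
1/(I(F) + (24050 - 1*11317)) = 1/((-7 + 1/(-1/102)) + (24050 - 1*11317)) = 1/((-7 - 102) + (24050 - 11317)) = 1/(-109 + 12733) = 1/12624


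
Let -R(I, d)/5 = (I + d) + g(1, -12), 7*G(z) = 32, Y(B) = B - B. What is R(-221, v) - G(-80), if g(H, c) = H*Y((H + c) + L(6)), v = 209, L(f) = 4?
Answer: 388/7 ≈ 55.429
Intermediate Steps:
Y(B) = 0
g(H, c) = 0 (g(H, c) = H*0 = 0)
G(z) = 32/7 (G(z) = (1/7)*32 = 32/7)
R(I, d) = -5*I - 5*d (R(I, d) = -5*((I + d) + 0) = -5*(I + d) = -5*I - 5*d)
R(-221, v) - G(-80) = (-5*(-221) - 5*209) - 1*32/7 = (1105 - 1045) - 32/7 = 60 - 32/7 = 388/7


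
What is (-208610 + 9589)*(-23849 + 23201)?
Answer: 128965608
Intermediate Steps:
(-208610 + 9589)*(-23849 + 23201) = -199021*(-648) = 128965608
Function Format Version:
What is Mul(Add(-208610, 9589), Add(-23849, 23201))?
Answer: 128965608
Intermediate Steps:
Mul(Add(-208610, 9589), Add(-23849, 23201)) = Mul(-199021, -648) = 128965608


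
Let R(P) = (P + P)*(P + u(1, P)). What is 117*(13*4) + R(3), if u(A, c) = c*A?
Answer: 6120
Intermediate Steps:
u(A, c) = A*c
R(P) = 4*P² (R(P) = (P + P)*(P + 1*P) = (2*P)*(P + P) = (2*P)*(2*P) = 4*P²)
117*(13*4) + R(3) = 117*(13*4) + 4*3² = 117*52 + 4*9 = 6084 + 36 = 6120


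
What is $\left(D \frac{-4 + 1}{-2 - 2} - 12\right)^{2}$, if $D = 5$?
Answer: $\frac{1089}{16} \approx 68.063$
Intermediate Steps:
$\left(D \frac{-4 + 1}{-2 - 2} - 12\right)^{2} = \left(5 \frac{-4 + 1}{-2 - 2} - 12\right)^{2} = \left(5 \left(- \frac{3}{-4}\right) - 12\right)^{2} = \left(5 \left(\left(-3\right) \left(- \frac{1}{4}\right)\right) - 12\right)^{2} = \left(5 \cdot \frac{3}{4} - 12\right)^{2} = \left(\frac{15}{4} - 12\right)^{2} = \left(- \frac{33}{4}\right)^{2} = \frac{1089}{16}$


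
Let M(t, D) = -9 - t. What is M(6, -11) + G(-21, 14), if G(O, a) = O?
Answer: -36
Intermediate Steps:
M(6, -11) + G(-21, 14) = (-9 - 1*6) - 21 = (-9 - 6) - 21 = -15 - 21 = -36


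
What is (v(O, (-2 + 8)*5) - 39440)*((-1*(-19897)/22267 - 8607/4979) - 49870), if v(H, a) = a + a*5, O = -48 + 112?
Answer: 16697729410924320/8528261 ≈ 1.9579e+9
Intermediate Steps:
O = 64
v(H, a) = 6*a (v(H, a) = a + 5*a = 6*a)
(v(O, (-2 + 8)*5) - 39440)*((-1*(-19897)/22267 - 8607/4979) - 49870) = (6*((-2 + 8)*5) - 39440)*((-1*(-19897)/22267 - 8607/4979) - 49870) = (6*(6*5) - 39440)*((19897*(1/22267) - 8607*1/4979) - 49870) = (6*30 - 39440)*((19897/22267 - 8607/4979) - 49870) = (180 - 39440)*(-92584906/110867393 - 49870) = -39260*(-5529049473816/110867393) = 16697729410924320/8528261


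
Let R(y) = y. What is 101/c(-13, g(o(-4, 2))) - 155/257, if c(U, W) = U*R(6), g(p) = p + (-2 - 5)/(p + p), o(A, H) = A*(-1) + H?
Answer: -38047/20046 ≈ -1.8980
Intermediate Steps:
o(A, H) = H - A (o(A, H) = -A + H = H - A)
g(p) = p - 7/(2*p) (g(p) = p - 7*1/(2*p) = p - 7/(2*p))
c(U, W) = 6*U (c(U, W) = U*6 = 6*U)
101/c(-13, g(o(-4, 2))) - 155/257 = 101/((6*(-13))) - 155/257 = 101/(-78) - 155*1/257 = 101*(-1/78) - 155/257 = -101/78 - 155/257 = -38047/20046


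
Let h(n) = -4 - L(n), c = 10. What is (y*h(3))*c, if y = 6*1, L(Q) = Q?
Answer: -420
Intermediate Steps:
y = 6
h(n) = -4 - n
(y*h(3))*c = (6*(-4 - 1*3))*10 = (6*(-4 - 3))*10 = (6*(-7))*10 = -42*10 = -420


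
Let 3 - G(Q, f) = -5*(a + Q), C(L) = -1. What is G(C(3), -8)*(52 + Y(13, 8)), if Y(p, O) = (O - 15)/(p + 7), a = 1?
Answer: 3099/20 ≈ 154.95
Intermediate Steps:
Y(p, O) = (-15 + O)/(7 + p)
G(Q, f) = 8 + 5*Q (G(Q, f) = 3 - (-5)*(1 + Q) = 3 - (-5 - 5*Q) = 3 + (5 + 5*Q) = 8 + 5*Q)
G(C(3), -8)*(52 + Y(13, 8)) = (8 + 5*(-1))*(52 + (-15 + 8)/(7 + 13)) = (8 - 5)*(52 - 7/20) = 3*(52 + (1/20)*(-7)) = 3*(52 - 7/20) = 3*(1033/20) = 3099/20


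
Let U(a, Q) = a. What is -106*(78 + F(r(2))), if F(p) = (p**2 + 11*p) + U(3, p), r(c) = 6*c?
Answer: -37842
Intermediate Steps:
F(p) = 3 + p**2 + 11*p (F(p) = (p**2 + 11*p) + 3 = 3 + p**2 + 11*p)
-106*(78 + F(r(2))) = -106*(78 + (3 + (6*2)**2 + 11*(6*2))) = -106*(78 + (3 + 12**2 + 11*12)) = -106*(78 + (3 + 144 + 132)) = -106*(78 + 279) = -106*357 = -37842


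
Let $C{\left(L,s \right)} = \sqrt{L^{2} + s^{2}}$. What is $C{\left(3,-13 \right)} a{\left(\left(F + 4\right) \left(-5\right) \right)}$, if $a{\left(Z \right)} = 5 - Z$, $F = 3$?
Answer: $40 \sqrt{178} \approx 533.67$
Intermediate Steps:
$C{\left(3,-13 \right)} a{\left(\left(F + 4\right) \left(-5\right) \right)} = \sqrt{3^{2} + \left(-13\right)^{2}} \left(5 - \left(3 + 4\right) \left(-5\right)\right) = \sqrt{9 + 169} \left(5 - 7 \left(-5\right)\right) = \sqrt{178} \left(5 - -35\right) = \sqrt{178} \left(5 + 35\right) = \sqrt{178} \cdot 40 = 40 \sqrt{178}$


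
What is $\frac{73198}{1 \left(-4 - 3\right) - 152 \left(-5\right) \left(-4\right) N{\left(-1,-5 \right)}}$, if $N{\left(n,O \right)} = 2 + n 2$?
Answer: $- \frac{73198}{7} \approx -10457.0$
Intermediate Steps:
$N{\left(n,O \right)} = 2 + 2 n$
$\frac{73198}{1 \left(-4 - 3\right) - 152 \left(-5\right) \left(-4\right) N{\left(-1,-5 \right)}} = \frac{73198}{1 \left(-4 - 3\right) - 152 \left(-5\right) \left(-4\right) \left(2 + 2 \left(-1\right)\right)} = \frac{73198}{1 \left(-7\right) - 152 \cdot 20 \left(2 - 2\right)} = \frac{73198}{-7 - 152 \cdot 20 \cdot 0} = \frac{73198}{-7 - 0} = \frac{73198}{-7 + 0} = \frac{73198}{-7} = 73198 \left(- \frac{1}{7}\right) = - \frac{73198}{7}$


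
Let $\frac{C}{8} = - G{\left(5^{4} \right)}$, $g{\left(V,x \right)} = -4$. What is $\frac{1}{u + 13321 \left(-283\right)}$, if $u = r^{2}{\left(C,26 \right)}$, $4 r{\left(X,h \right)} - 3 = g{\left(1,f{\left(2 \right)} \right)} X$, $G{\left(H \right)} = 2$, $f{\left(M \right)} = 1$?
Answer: $- \frac{16}{60312999} \approx -2.6528 \cdot 10^{-7}$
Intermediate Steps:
$C = -16$ ($C = 8 \left(\left(-1\right) 2\right) = 8 \left(-2\right) = -16$)
$r{\left(X,h \right)} = \frac{3}{4} - X$ ($r{\left(X,h \right)} = \frac{3}{4} + \frac{\left(-4\right) X}{4} = \frac{3}{4} - X$)
$u = \frac{4489}{16}$ ($u = \left(\frac{3}{4} - -16\right)^{2} = \left(\frac{3}{4} + 16\right)^{2} = \left(\frac{67}{4}\right)^{2} = \frac{4489}{16} \approx 280.56$)
$\frac{1}{u + 13321 \left(-283\right)} = \frac{1}{\frac{4489}{16} + 13321 \left(-283\right)} = \frac{1}{\frac{4489}{16} - 3769843} = \frac{1}{- \frac{60312999}{16}} = - \frac{16}{60312999}$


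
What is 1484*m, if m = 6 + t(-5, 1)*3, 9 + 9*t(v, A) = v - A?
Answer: 1484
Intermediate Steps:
t(v, A) = -1 - A/9 + v/9 (t(v, A) = -1 + (v - A)/9 = -1 + (-A/9 + v/9) = -1 - A/9 + v/9)
m = 1 (m = 6 + (-1 - ⅑*1 + (⅑)*(-5))*3 = 6 + (-1 - ⅑ - 5/9)*3 = 6 - 5/3*3 = 6 - 5 = 1)
1484*m = 1484*1 = 1484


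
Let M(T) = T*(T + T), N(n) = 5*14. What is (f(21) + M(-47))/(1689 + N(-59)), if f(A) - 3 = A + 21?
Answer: 4463/1759 ≈ 2.5372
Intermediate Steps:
N(n) = 70
f(A) = 24 + A (f(A) = 3 + (A + 21) = 3 + (21 + A) = 24 + A)
M(T) = 2*T² (M(T) = T*(2*T) = 2*T²)
(f(21) + M(-47))/(1689 + N(-59)) = ((24 + 21) + 2*(-47)²)/(1689 + 70) = (45 + 2*2209)/1759 = (45 + 4418)*(1/1759) = 4463*(1/1759) = 4463/1759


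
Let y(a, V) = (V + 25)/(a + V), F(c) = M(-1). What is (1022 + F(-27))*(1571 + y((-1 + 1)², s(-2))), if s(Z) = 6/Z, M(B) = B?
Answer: 4789511/3 ≈ 1.5965e+6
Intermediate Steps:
F(c) = -1
y(a, V) = (25 + V)/(V + a)
(1022 + F(-27))*(1571 + y((-1 + 1)², s(-2))) = (1022 - 1)*(1571 + (25 + 6/(-2))/(6/(-2) + (-1 + 1)²)) = 1021*(1571 + (25 + 6*(-½))/(6*(-½) + 0²)) = 1021*(1571 + (25 - 3)/(-3 + 0)) = 1021*(1571 + 22/(-3)) = 1021*(1571 - ⅓*22) = 1021*(1571 - 22/3) = 1021*(4691/3) = 4789511/3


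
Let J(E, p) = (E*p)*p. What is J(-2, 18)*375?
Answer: -243000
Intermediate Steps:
J(E, p) = E*p²
J(-2, 18)*375 = -2*18²*375 = -2*324*375 = -648*375 = -243000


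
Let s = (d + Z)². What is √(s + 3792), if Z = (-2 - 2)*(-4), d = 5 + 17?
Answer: 2*√1309 ≈ 72.360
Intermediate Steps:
d = 22
Z = 16 (Z = -4*(-4) = 16)
s = 1444 (s = (22 + 16)² = 38² = 1444)
√(s + 3792) = √(1444 + 3792) = √5236 = 2*√1309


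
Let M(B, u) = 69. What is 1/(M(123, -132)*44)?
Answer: 1/3036 ≈ 0.00032938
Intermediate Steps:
1/(M(123, -132)*44) = 1/(69*44) = 1/3036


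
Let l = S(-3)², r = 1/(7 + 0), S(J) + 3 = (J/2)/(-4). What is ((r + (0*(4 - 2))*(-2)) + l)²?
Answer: 9928801/200704 ≈ 49.470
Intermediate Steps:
S(J) = -3 - J/8 (S(J) = -3 + (J/2)/(-4) = -3 + (J*(½))*(-¼) = -3 + (J/2)*(-¼) = -3 - J/8)
r = ⅐ (r = 1/7 = ⅐ ≈ 0.14286)
l = 441/64 (l = (-3 - ⅛*(-3))² = (-3 + 3/8)² = (-21/8)² = 441/64 ≈ 6.8906)
((r + (0*(4 - 2))*(-2)) + l)² = ((⅐ + (0*(4 - 2))*(-2)) + 441/64)² = ((⅐ + (0*2)*(-2)) + 441/64)² = ((⅐ + 0*(-2)) + 441/64)² = ((⅐ + 0) + 441/64)² = (⅐ + 441/64)² = (3151/448)² = 9928801/200704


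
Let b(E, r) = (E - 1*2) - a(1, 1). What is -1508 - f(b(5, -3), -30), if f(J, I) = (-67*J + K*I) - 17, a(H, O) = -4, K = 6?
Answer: -842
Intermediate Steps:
b(E, r) = 2 + E (b(E, r) = (E - 1*2) - 1*(-4) = (E - 2) + 4 = (-2 + E) + 4 = 2 + E)
f(J, I) = -17 - 67*J + 6*I (f(J, I) = (-67*J + 6*I) - 17 = -17 - 67*J + 6*I)
-1508 - f(b(5, -3), -30) = -1508 - (-17 - 67*(2 + 5) + 6*(-30)) = -1508 - (-17 - 67*7 - 180) = -1508 - (-17 - 469 - 180) = -1508 - 1*(-666) = -1508 + 666 = -842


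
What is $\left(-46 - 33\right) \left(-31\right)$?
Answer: $2449$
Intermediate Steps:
$\left(-46 - 33\right) \left(-31\right) = \left(-79\right) \left(-31\right) = 2449$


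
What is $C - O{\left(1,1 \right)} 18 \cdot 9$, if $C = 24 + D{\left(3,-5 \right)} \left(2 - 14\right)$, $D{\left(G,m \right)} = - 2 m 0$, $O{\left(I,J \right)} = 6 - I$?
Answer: $-786$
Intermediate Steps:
$D{\left(G,m \right)} = 0$
$C = 24$ ($C = 24 + 0 \left(2 - 14\right) = 24 + 0 \left(-12\right) = 24 + 0 = 24$)
$C - O{\left(1,1 \right)} 18 \cdot 9 = 24 - \left(6 - 1\right) 18 \cdot 9 = 24 - 5 \cdot 18 \cdot 9 = 24 - 90 \cdot 9 = 24 - 810 = -786$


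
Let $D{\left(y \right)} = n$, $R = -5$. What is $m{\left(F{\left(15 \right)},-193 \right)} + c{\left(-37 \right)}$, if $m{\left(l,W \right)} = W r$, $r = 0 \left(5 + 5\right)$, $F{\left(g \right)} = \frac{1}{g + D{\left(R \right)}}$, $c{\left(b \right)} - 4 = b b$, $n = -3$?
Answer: $1373$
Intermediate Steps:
$D{\left(y \right)} = -3$
$c{\left(b \right)} = 4 + b^{2}$ ($c{\left(b \right)} = 4 + b b = 4 + b^{2}$)
$F{\left(g \right)} = \frac{1}{-3 + g}$ ($F{\left(g \right)} = \frac{1}{g - 3} = \frac{1}{-3 + g}$)
$r = 0$ ($r = 0 \cdot 10 = 0$)
$m{\left(l,W \right)} = 0$ ($m{\left(l,W \right)} = W 0 = 0$)
$m{\left(F{\left(15 \right)},-193 \right)} + c{\left(-37 \right)} = 0 + \left(4 + \left(-37\right)^{2}\right) = 0 + \left(4 + 1369\right) = 0 + 1373 = 1373$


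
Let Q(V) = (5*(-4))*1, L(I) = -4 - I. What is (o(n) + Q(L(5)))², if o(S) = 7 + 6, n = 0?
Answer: 49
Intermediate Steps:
o(S) = 13
Q(V) = -20 (Q(V) = -20*1 = -20)
(o(n) + Q(L(5)))² = (13 - 20)² = (-7)² = 49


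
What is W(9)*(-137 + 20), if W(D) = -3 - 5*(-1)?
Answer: -234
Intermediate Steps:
W(D) = 2 (W(D) = -3 + 5 = 2)
W(9)*(-137 + 20) = 2*(-137 + 20) = 2*(-117) = -234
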